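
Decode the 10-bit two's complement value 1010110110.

Binary: 1010110110
Sign bit: 1 (negative)
Invert: 0101001001
Add 1:  0101001010
Magnitude: 0101001010 = 256 + 64 + 8 + 2 = 330
Value: -330



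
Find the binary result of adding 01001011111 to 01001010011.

Add column by column from the right: bit + bit + carry-in; write the sum mod 2, carry 1 when the sum is 2 or 3.
carry:  10010111110
        01001011111
+       01001010011
-------------------
       010010110010
(the carry out of the leftmost column, 0, becomes the leading bit)
Decimal check:
  01001011111 = 512 + 64 + 16 + 8 + 4 + 2 + 1 = 607
  01001010011 = 512 + 64 + 16 + 2 + 1 = 595
  607 + 595 = 1202, and 010010110010 = 1024 + 128 + 32 + 16 + 2 = 1202 ✓



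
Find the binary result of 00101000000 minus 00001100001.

Method 1 - Direct subtraction (column by column from the right: bit − bit − borrow-in; if negative, add 2 and borrow 1 from the next column):
borrow: 00111111110
        00101000000
-       00001100001
-------------------
        00011011111

Method 2 - Add two's complement:
Two's complement of 00001100001: invert → 11110011110, add 1 → 11110011111
  00101000000
+ 11110011111
-------------
 100011011111  (end carry out of the top bit = 1)
Discarding the end carry: 00011011111
Decimal check:
  00101000000 = 256 + 64 = 320
  00001100001 = 64 + 32 + 1 = 97
  320 - 97 = 223, and 00011011111 = 128 + 64 + 16 + 8 + 4 + 2 + 1 = 223 ✓



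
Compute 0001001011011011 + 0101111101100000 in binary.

Add column by column from the right: bit + bit + carry-in; write the sum mod 2, carry 1 when the sum is 2 or 3.
carry:  0011111110000000
        0001001011011011
+       0101111101100000
------------------------
       00111001000111011
(the carry out of the leftmost column, 0, becomes the leading bit)
Decimal check:
  0001001011011011 = 4096 + 512 + 128 + 64 + 16 + 8 + 2 + 1 = 4827
  0101111101100000 = 16384 + 4096 + 2048 + 1024 + 512 + 256 + 64 + 32 = 24416
  4827 + 24416 = 29243, and 00111001000111011 = 16384 + 8192 + 4096 + 512 + 32 + 16 + 8 + 2 + 1 = 29243 ✓



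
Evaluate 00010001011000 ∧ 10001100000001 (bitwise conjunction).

AND: 1 only when both bits are 1
  00010001011000
& 10001100000001
----------------
  00000000000000
Decimal: 1112 & 8961 = 0



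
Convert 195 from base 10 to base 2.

Using repeated division by 2:
195 ÷ 2 = 97 remainder 1
97 ÷ 2 = 48 remainder 1
48 ÷ 2 = 24 remainder 0
24 ÷ 2 = 12 remainder 0
12 ÷ 2 = 6 remainder 0
6 ÷ 2 = 3 remainder 0
3 ÷ 2 = 1 remainder 1
1 ÷ 2 = 0 remainder 1
Reading remainders bottom to top: 11000011



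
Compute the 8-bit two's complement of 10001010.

Original (sign bit 1, negative): 10001010
Step 1 - Invert all bits: 01110101
Step 2 - Add 1: 01110110
Verification: 10001010 + 01110110 = 100000000; discarding the end carry (carry out of the top bit) leaves the 8-bit value 00000000, as required for x + (-x)



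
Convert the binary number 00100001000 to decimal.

Sum of powers of 2 for each 1-bit:
2^3 + 2^8
= 8 + 256
= 264



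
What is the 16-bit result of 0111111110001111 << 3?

Original: 0111111110001111 (decimal 32655)
Shift left by 3 positions
Append 3 zeros on the right and drop the 3 high bits that overflow the 16-bit width
Result: 1111110001111000 (decimal 64632)
Equivalent: 32655 << 3 = 32655 × 2^3 = 261240, truncated to 16 bits = 64632



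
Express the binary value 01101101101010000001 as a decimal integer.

Sum of powers of 2 for each 1-bit:
2^0 + 2^7 + 2^9 + 2^11 + 2^12 + 2^14 + 2^15 + 2^17 + 2^18
= 1 + 128 + 512 + 2048 + 4096 + 16384 + 32768 + 131072 + 262144
= 449153



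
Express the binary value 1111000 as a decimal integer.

Sum of powers of 2 for each 1-bit:
2^3 + 2^4 + 2^5 + 2^6
= 8 + 16 + 32 + 64
= 120



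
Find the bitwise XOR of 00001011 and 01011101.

XOR: 1 when bits differ
  00001011
^ 01011101
----------
  01010110
Decimal: 11 ^ 93 = 86



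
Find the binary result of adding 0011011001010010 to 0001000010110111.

Add column by column from the right: bit + bit + carry-in; write the sum mod 2, carry 1 when the sum is 2 or 3.
carry:  0110000111101100
        0011011001010010
+       0001000010110111
------------------------
       00100011100001001
(the carry out of the leftmost column, 0, becomes the leading bit)
Decimal check:
  0011011001010010 = 8192 + 4096 + 1024 + 512 + 64 + 16 + 2 = 13906
  0001000010110111 = 4096 + 128 + 32 + 16 + 4 + 2 + 1 = 4279
  13906 + 4279 = 18185, and 00100011100001001 = 16384 + 1024 + 512 + 256 + 8 + 1 = 18185 ✓



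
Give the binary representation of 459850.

Using repeated division by 2:
459850 ÷ 2 = 229925 remainder 0
229925 ÷ 2 = 114962 remainder 1
114962 ÷ 2 = 57481 remainder 0
57481 ÷ 2 = 28740 remainder 1
28740 ÷ 2 = 14370 remainder 0
14370 ÷ 2 = 7185 remainder 0
7185 ÷ 2 = 3592 remainder 1
3592 ÷ 2 = 1796 remainder 0
1796 ÷ 2 = 898 remainder 0
898 ÷ 2 = 449 remainder 0
449 ÷ 2 = 224 remainder 1
224 ÷ 2 = 112 remainder 0
112 ÷ 2 = 56 remainder 0
56 ÷ 2 = 28 remainder 0
28 ÷ 2 = 14 remainder 0
14 ÷ 2 = 7 remainder 0
7 ÷ 2 = 3 remainder 1
3 ÷ 2 = 1 remainder 1
1 ÷ 2 = 0 remainder 1
Reading remainders bottom to top: 1110000010001001010



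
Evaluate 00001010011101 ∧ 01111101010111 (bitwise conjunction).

AND: 1 only when both bits are 1
  00001010011101
& 01111101010111
----------------
  00001000010101
Decimal: 669 & 8023 = 533



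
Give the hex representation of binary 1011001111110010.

Group into 4-bit nibbles from right:
  1011 = B
  0011 = 3
  1111 = F
  0010 = 2
Result: B3F2



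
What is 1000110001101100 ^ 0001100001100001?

XOR: 1 when bits differ
  1000110001101100
^ 0001100001100001
------------------
  1001010000001101
Decimal: 35948 ^ 6241 = 37901



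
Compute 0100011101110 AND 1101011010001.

AND: 1 only when both bits are 1
  0100011101110
& 1101011010001
---------------
  0100011000000
Decimal: 2286 & 6865 = 2240



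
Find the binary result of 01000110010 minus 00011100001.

Method 1 - Direct subtraction (column by column from the right: bit − bit − borrow-in; if negative, add 2 and borrow 1 from the next column):
borrow: 01110000010
        01000110010
-       00011100001
-------------------
        00101010001

Method 2 - Add two's complement:
Two's complement of 00011100001: invert → 11100011110, add 1 → 11100011111
  01000110010
+ 11100011111
-------------
 100101010001  (end carry out of the top bit = 1)
Discarding the end carry: 00101010001
Decimal check:
  01000110010 = 512 + 32 + 16 + 2 = 562
  00011100001 = 128 + 64 + 32 + 1 = 225
  562 - 225 = 337, and 00101010001 = 256 + 64 + 16 + 1 = 337 ✓



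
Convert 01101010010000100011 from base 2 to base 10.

Sum of powers of 2 for each 1-bit:
2^0 + 2^1 + 2^5 + 2^10 + 2^13 + 2^15 + 2^17 + 2^18
= 1 + 2 + 32 + 1024 + 8192 + 32768 + 131072 + 262144
= 435235



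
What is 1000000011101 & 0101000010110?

AND: 1 only when both bits are 1
  1000000011101
& 0101000010110
---------------
  0000000010100
Decimal: 4125 & 2582 = 20



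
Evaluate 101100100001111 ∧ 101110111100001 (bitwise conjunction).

AND: 1 only when both bits are 1
  101100100001111
& 101110111100001
-----------------
  101100100000001
Decimal: 22799 & 24033 = 22785



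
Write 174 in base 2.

Using repeated division by 2:
174 ÷ 2 = 87 remainder 0
87 ÷ 2 = 43 remainder 1
43 ÷ 2 = 21 remainder 1
21 ÷ 2 = 10 remainder 1
10 ÷ 2 = 5 remainder 0
5 ÷ 2 = 2 remainder 1
2 ÷ 2 = 1 remainder 0
1 ÷ 2 = 0 remainder 1
Reading remainders bottom to top: 10101110



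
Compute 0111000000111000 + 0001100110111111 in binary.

Add column by column from the right: bit + bit + carry-in; write the sum mod 2, carry 1 when the sum is 2 or 3.
carry:  1110000001110000
        0111000000111000
+       0001100110111111
------------------------
       01000100111110111
(the carry out of the leftmost column, 0, becomes the leading bit)
Decimal check:
  0111000000111000 = 16384 + 8192 + 4096 + 32 + 16 + 8 = 28728
  0001100110111111 = 4096 + 2048 + 256 + 128 + 32 + 16 + 8 + 4 + 2 + 1 = 6591
  28728 + 6591 = 35319, and 01000100111110111 = 32768 + 2048 + 256 + 128 + 64 + 32 + 16 + 4 + 2 + 1 = 35319 ✓



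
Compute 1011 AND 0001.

AND: 1 only when both bits are 1
  1011
& 0001
------
  0001
Decimal: 11 & 1 = 1



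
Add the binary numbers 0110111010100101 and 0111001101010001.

Add column by column from the right: bit + bit + carry-in; write the sum mod 2, carry 1 when the sum is 2 or 3.
carry:  1111110000000010
        0110111010100101
+       0111001101010001
------------------------
       01110000111110110
(the carry out of the leftmost column, 0, becomes the leading bit)
Decimal check:
  0110111010100101 = 16384 + 8192 + 2048 + 1024 + 512 + 128 + 32 + 4 + 1 = 28325
  0111001101010001 = 16384 + 8192 + 4096 + 512 + 256 + 64 + 16 + 1 = 29521
  28325 + 29521 = 57846, and 01110000111110110 = 32768 + 16384 + 8192 + 256 + 128 + 64 + 32 + 16 + 4 + 2 = 57846 ✓



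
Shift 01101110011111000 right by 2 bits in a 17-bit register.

Original: 01101110011111000 (decimal 56568)
Shift right by 2 positions
Drop the 2 low bits; fill with zeros on the left
Result: 00011011100111110 (decimal 14142)
Equivalent: 56568 >> 2 = 56568 ÷ 2^2 = 14142



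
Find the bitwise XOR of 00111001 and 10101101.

XOR: 1 when bits differ
  00111001
^ 10101101
----------
  10010100
Decimal: 57 ^ 173 = 148



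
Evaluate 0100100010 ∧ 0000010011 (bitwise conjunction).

AND: 1 only when both bits are 1
  0100100010
& 0000010011
------------
  0000000010
Decimal: 290 & 19 = 2



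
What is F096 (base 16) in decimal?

Expand by place value (powers of 16):
Digit values: F = 15
F096 = 15 × 16^3 + 0 × 16^2 + 9 × 16^1 + 6 × 16^0
= 15 × 4096 + 0 × 256 + 9 × 16 + 6 × 1
= 61440 + 0 + 144 + 6
= 61590



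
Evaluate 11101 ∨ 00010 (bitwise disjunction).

OR: 1 when either bit is 1
  11101
| 00010
-------
  11111
Decimal: 29 | 2 = 31



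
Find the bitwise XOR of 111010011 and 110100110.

XOR: 1 when bits differ
  111010011
^ 110100110
-----------
  001110101
Decimal: 467 ^ 422 = 117



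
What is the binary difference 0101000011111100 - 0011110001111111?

Method 1 - Direct subtraction (column by column from the right: bit − bit − borrow-in; if negative, add 2 and borrow 1 from the next column):
borrow: 0111100011111110
        0101000011111100
-       0011110001111111
------------------------
        0001010001111101

Method 2 - Add two's complement:
Two's complement of 0011110001111111: invert → 1100001110000000, add 1 → 1100001110000001
  0101000011111100
+ 1100001110000001
------------------
 10001010001111101  (end carry out of the top bit = 1)
Discarding the end carry: 0001010001111101
Decimal check:
  0101000011111100 = 16384 + 4096 + 128 + 64 + 32 + 16 + 8 + 4 = 20732
  0011110001111111 = 8192 + 4096 + 2048 + 1024 + 64 + 32 + 16 + 8 + 4 + 2 + 1 = 15487
  20732 - 15487 = 5245, and 0001010001111101 = 4096 + 1024 + 64 + 32 + 16 + 8 + 4 + 1 = 5245 ✓



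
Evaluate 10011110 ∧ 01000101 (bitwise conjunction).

AND: 1 only when both bits are 1
  10011110
& 01000101
----------
  00000100
Decimal: 158 & 69 = 4



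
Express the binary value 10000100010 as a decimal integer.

Sum of powers of 2 for each 1-bit:
2^1 + 2^5 + 2^10
= 2 + 32 + 1024
= 1058



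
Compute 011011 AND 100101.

AND: 1 only when both bits are 1
  011011
& 100101
--------
  000001
Decimal: 27 & 37 = 1



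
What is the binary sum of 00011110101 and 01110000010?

Add column by column from the right: bit + bit + carry-in; write the sum mod 2, carry 1 when the sum is 2 or 3.
carry:  11100000000
        00011110101
+       01110000010
-------------------
       010001110111
(the carry out of the leftmost column, 0, becomes the leading bit)
Decimal check:
  00011110101 = 128 + 64 + 32 + 16 + 4 + 1 = 245
  01110000010 = 512 + 256 + 128 + 2 = 898
  245 + 898 = 1143, and 010001110111 = 1024 + 64 + 32 + 16 + 4 + 2 + 1 = 1143 ✓



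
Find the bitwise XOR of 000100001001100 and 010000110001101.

XOR: 1 when bits differ
  000100001001100
^ 010000110001101
-----------------
  010100111000001
Decimal: 2124 ^ 8589 = 10689



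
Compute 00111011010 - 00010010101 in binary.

Method 1 - Direct subtraction (column by column from the right: bit − bit − borrow-in; if negative, add 2 and borrow 1 from the next column):
borrow: 00000001010
        00111011010
-       00010010101
-------------------
        00101000101

Method 2 - Add two's complement:
Two's complement of 00010010101: invert → 11101101010, add 1 → 11101101011
  00111011010
+ 11101101011
-------------
 100101000101  (end carry out of the top bit = 1)
Discarding the end carry: 00101000101
Decimal check:
  00111011010 = 256 + 128 + 64 + 16 + 8 + 2 = 474
  00010010101 = 128 + 16 + 4 + 1 = 149
  474 - 149 = 325, and 00101000101 = 256 + 64 + 4 + 1 = 325 ✓



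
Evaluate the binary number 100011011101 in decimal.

Sum of powers of 2 for each 1-bit:
2^0 + 2^2 + 2^3 + 2^4 + 2^6 + 2^7 + 2^11
= 1 + 4 + 8 + 16 + 64 + 128 + 2048
= 2269



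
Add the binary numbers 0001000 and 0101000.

Add column by column from the right: bit + bit + carry-in; write the sum mod 2, carry 1 when the sum is 2 or 3.
carry:  0010000
        0001000
+       0101000
---------------
       00110000
(the carry out of the leftmost column, 0, becomes the leading bit)
Decimal check:
  0001000 = 8
  0101000 = 32 + 8 = 40
  8 + 40 = 48, and 00110000 = 32 + 16 = 48 ✓



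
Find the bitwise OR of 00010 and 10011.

OR: 1 when either bit is 1
  00010
| 10011
-------
  10011
Decimal: 2 | 19 = 19



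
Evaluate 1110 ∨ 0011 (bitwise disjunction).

OR: 1 when either bit is 1
  1110
| 0011
------
  1111
Decimal: 14 | 3 = 15



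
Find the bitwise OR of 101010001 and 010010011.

OR: 1 when either bit is 1
  101010001
| 010010011
-----------
  111010011
Decimal: 337 | 147 = 467



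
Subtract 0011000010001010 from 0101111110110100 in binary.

Method 1 - Direct subtraction (column by column from the right: bit − bit − borrow-in; if negative, add 2 and borrow 1 from the next column):
borrow: 0100000000010100
        0101111110110100
-       0011000010001010
------------------------
        0010111100101010

Method 2 - Add two's complement:
Two's complement of 0011000010001010: invert → 1100111101110101, add 1 → 1100111101110110
  0101111110110100
+ 1100111101110110
------------------
 10010111100101010  (end carry out of the top bit = 1)
Discarding the end carry: 0010111100101010
Decimal check:
  0101111110110100 = 16384 + 4096 + 2048 + 1024 + 512 + 256 + 128 + 32 + 16 + 4 = 24500
  0011000010001010 = 8192 + 4096 + 128 + 8 + 2 = 12426
  24500 - 12426 = 12074, and 0010111100101010 = 8192 + 2048 + 1024 + 512 + 256 + 32 + 8 + 2 = 12074 ✓



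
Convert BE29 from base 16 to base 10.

Expand by place value (powers of 16):
Digit values: B = 11, E = 14
BE29 = 11 × 16^3 + 14 × 16^2 + 2 × 16^1 + 9 × 16^0
= 11 × 4096 + 14 × 256 + 2 × 16 + 9 × 1
= 45056 + 3584 + 32 + 9
= 48681



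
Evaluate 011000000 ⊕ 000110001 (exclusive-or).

XOR: 1 when bits differ
  011000000
^ 000110001
-----------
  011110001
Decimal: 192 ^ 49 = 241



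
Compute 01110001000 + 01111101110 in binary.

Add column by column from the right: bit + bit + carry-in; write the sum mod 2, carry 1 when the sum is 2 or 3.
carry:  11100010000
        01110001000
+       01111101110
-------------------
       011101110110
(the carry out of the leftmost column, 0, becomes the leading bit)
Decimal check:
  01110001000 = 512 + 256 + 128 + 8 = 904
  01111101110 = 512 + 256 + 128 + 64 + 32 + 8 + 4 + 2 = 1006
  904 + 1006 = 1910, and 011101110110 = 1024 + 512 + 256 + 64 + 32 + 16 + 4 + 2 = 1910 ✓



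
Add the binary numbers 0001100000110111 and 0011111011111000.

Add column by column from the right: bit + bit + carry-in; write the sum mod 2, carry 1 when the sum is 2 or 3.
carry:  0111000111100000
        0001100000110111
+       0011111011111000
------------------------
       00101011100101111
(the carry out of the leftmost column, 0, becomes the leading bit)
Decimal check:
  0001100000110111 = 4096 + 2048 + 32 + 16 + 4 + 2 + 1 = 6199
  0011111011111000 = 8192 + 4096 + 2048 + 1024 + 512 + 128 + 64 + 32 + 16 + 8 = 16120
  6199 + 16120 = 22319, and 00101011100101111 = 16384 + 4096 + 1024 + 512 + 256 + 32 + 8 + 4 + 2 + 1 = 22319 ✓



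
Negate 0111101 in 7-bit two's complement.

Original: 0111101
Step 1 - Invert all bits: 1000010
Step 2 - Add 1: 1000011
Verification: 0111101 + 1000011 = 10000000; discarding the end carry (carry out of the top bit) leaves the 7-bit value 0000000, as required for x + (-x)



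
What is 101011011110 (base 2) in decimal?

Sum of powers of 2 for each 1-bit:
2^1 + 2^2 + 2^3 + 2^4 + 2^6 + 2^7 + 2^9 + 2^11
= 2 + 4 + 8 + 16 + 64 + 128 + 512 + 2048
= 2782



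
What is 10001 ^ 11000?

XOR: 1 when bits differ
  10001
^ 11000
-------
  01001
Decimal: 17 ^ 24 = 9



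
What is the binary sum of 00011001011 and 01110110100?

Add column by column from the right: bit + bit + carry-in; write the sum mod 2, carry 1 when the sum is 2 or 3.
carry:  11100000000
        00011001011
+       01110110100
-------------------
       010001111111
(the carry out of the leftmost column, 0, becomes the leading bit)
Decimal check:
  00011001011 = 128 + 64 + 8 + 2 + 1 = 203
  01110110100 = 512 + 256 + 128 + 32 + 16 + 4 = 948
  203 + 948 = 1151, and 010001111111 = 1024 + 64 + 32 + 16 + 8 + 4 + 2 + 1 = 1151 ✓



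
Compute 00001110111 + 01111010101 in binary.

Add column by column from the right: bit + bit + carry-in; write the sum mod 2, carry 1 when the sum is 2 or 3.
carry:  11111101110
        00001110111
+       01111010101
-------------------
       010001001100
(the carry out of the leftmost column, 0, becomes the leading bit)
Decimal check:
  00001110111 = 64 + 32 + 16 + 4 + 2 + 1 = 119
  01111010101 = 512 + 256 + 128 + 64 + 16 + 4 + 1 = 981
  119 + 981 = 1100, and 010001001100 = 1024 + 64 + 8 + 4 = 1100 ✓



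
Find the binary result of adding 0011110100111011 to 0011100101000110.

Add column by column from the right: bit + bit + carry-in; write the sum mod 2, carry 1 when the sum is 2 or 3.
carry:  0111001011111100
        0011110100111011
+       0011100101000110
------------------------
       00111011010000001
(the carry out of the leftmost column, 0, becomes the leading bit)
Decimal check:
  0011110100111011 = 8192 + 4096 + 2048 + 1024 + 256 + 32 + 16 + 8 + 2 + 1 = 15675
  0011100101000110 = 8192 + 4096 + 2048 + 256 + 64 + 4 + 2 = 14662
  15675 + 14662 = 30337, and 00111011010000001 = 16384 + 8192 + 4096 + 1024 + 512 + 128 + 1 = 30337 ✓



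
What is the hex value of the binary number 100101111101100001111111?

Group into 4-bit nibbles from right:
  1001 = 9
  0111 = 7
  1101 = D
  1000 = 8
  0111 = 7
  1111 = F
Result: 97D87F



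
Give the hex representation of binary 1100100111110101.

Group into 4-bit nibbles from right:
  1100 = C
  1001 = 9
  1111 = F
  0101 = 5
Result: C9F5



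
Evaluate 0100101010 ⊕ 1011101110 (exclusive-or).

XOR: 1 when bits differ
  0100101010
^ 1011101110
------------
  1111000100
Decimal: 298 ^ 750 = 964



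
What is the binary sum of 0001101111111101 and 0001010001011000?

Add column by column from the right: bit + bit + carry-in; write the sum mod 2, carry 1 when the sum is 2 or 3.
carry:  0011111111110000
        0001101111111101
+       0001010001011000
------------------------
       00011000001010101
(the carry out of the leftmost column, 0, becomes the leading bit)
Decimal check:
  0001101111111101 = 4096 + 2048 + 512 + 256 + 128 + 64 + 32 + 16 + 8 + 4 + 1 = 7165
  0001010001011000 = 4096 + 1024 + 64 + 16 + 8 = 5208
  7165 + 5208 = 12373, and 00011000001010101 = 8192 + 4096 + 64 + 16 + 4 + 1 = 12373 ✓



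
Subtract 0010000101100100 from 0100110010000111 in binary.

Method 1 - Direct subtraction (column by column from the right: bit − bit − borrow-in; if negative, add 2 and borrow 1 from the next column):
borrow: 0100011011000000
        0100110010000111
-       0010000101100100
------------------------
        0010101100100011

Method 2 - Add two's complement:
Two's complement of 0010000101100100: invert → 1101111010011011, add 1 → 1101111010011100
  0100110010000111
+ 1101111010011100
------------------
 10010101100100011  (end carry out of the top bit = 1)
Discarding the end carry: 0010101100100011
Decimal check:
  0100110010000111 = 16384 + 2048 + 1024 + 128 + 4 + 2 + 1 = 19591
  0010000101100100 = 8192 + 256 + 64 + 32 + 4 = 8548
  19591 - 8548 = 11043, and 0010101100100011 = 8192 + 2048 + 512 + 256 + 32 + 2 + 1 = 11043 ✓



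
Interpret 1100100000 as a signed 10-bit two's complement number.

Binary: 1100100000
Sign bit: 1 (negative)
Invert: 0011011111
Add 1:  0011100000
Magnitude: 0011100000 = 128 + 64 + 32 = 224
Value: -224



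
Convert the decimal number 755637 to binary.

Using repeated division by 2:
755637 ÷ 2 = 377818 remainder 1
377818 ÷ 2 = 188909 remainder 0
188909 ÷ 2 = 94454 remainder 1
94454 ÷ 2 = 47227 remainder 0
47227 ÷ 2 = 23613 remainder 1
23613 ÷ 2 = 11806 remainder 1
11806 ÷ 2 = 5903 remainder 0
5903 ÷ 2 = 2951 remainder 1
2951 ÷ 2 = 1475 remainder 1
1475 ÷ 2 = 737 remainder 1
737 ÷ 2 = 368 remainder 1
368 ÷ 2 = 184 remainder 0
184 ÷ 2 = 92 remainder 0
92 ÷ 2 = 46 remainder 0
46 ÷ 2 = 23 remainder 0
23 ÷ 2 = 11 remainder 1
11 ÷ 2 = 5 remainder 1
5 ÷ 2 = 2 remainder 1
2 ÷ 2 = 1 remainder 0
1 ÷ 2 = 0 remainder 1
Reading remainders bottom to top: 10111000011110110101



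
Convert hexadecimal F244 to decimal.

Expand by place value (powers of 16):
Digit values: F = 15
F244 = 15 × 16^3 + 2 × 16^2 + 4 × 16^1 + 4 × 16^0
= 15 × 4096 + 2 × 256 + 4 × 16 + 4 × 1
= 61440 + 512 + 64 + 4
= 62020



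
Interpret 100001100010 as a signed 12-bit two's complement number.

Binary: 100001100010
Sign bit: 1 (negative)
Invert: 011110011101
Add 1:  011110011110
Magnitude: 011110011110 = 1024 + 512 + 256 + 128 + 16 + 8 + 4 + 2 = 1950
Value: -1950



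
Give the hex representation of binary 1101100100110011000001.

Group into 4-bit nibbles from right:
  0011 = 3
  0110 = 6
  0100 = 4
  1100 = C
  1100 = C
  0001 = 1
Result: 364CC1



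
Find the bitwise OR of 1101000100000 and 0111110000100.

OR: 1 when either bit is 1
  1101000100000
| 0111110000100
---------------
  1111110100100
Decimal: 6688 | 3972 = 8100



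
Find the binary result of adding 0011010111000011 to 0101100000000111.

Add column by column from the right: bit + bit + carry-in; write the sum mod 2, carry 1 when the sum is 2 or 3.
carry:  1110000000001110
        0011010111000011
+       0101100000000111
------------------------
       01000110111001010
(the carry out of the leftmost column, 0, becomes the leading bit)
Decimal check:
  0011010111000011 = 8192 + 4096 + 1024 + 256 + 128 + 64 + 2 + 1 = 13763
  0101100000000111 = 16384 + 4096 + 2048 + 4 + 2 + 1 = 22535
  13763 + 22535 = 36298, and 01000110111001010 = 32768 + 2048 + 1024 + 256 + 128 + 64 + 8 + 2 = 36298 ✓



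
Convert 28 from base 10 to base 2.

Using repeated division by 2:
28 ÷ 2 = 14 remainder 0
14 ÷ 2 = 7 remainder 0
7 ÷ 2 = 3 remainder 1
3 ÷ 2 = 1 remainder 1
1 ÷ 2 = 0 remainder 1
Reading remainders bottom to top: 11100



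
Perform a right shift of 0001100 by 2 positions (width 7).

Original: 0001100 (decimal 12)
Shift right by 2 positions
Drop the 2 low bits; fill with zeros on the left
Result: 0000011 (decimal 3)
Equivalent: 12 >> 2 = 12 ÷ 2^2 = 3



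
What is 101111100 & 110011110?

AND: 1 only when both bits are 1
  101111100
& 110011110
-----------
  100011100
Decimal: 380 & 414 = 284



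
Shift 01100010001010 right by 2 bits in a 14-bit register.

Original: 01100010001010 (decimal 6282)
Shift right by 2 positions
Drop the 2 low bits; fill with zeros on the left
Result: 00011000100010 (decimal 1570)
Equivalent: 6282 >> 2 = 6282 ÷ 2^2 = 1570



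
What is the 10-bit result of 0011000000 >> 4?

Original: 0011000000 (decimal 192)
Shift right by 4 positions
Drop the 4 low bits; fill with zeros on the left
Result: 0000001100 (decimal 12)
Equivalent: 192 >> 4 = 192 ÷ 2^4 = 12



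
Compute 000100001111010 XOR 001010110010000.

XOR: 1 when bits differ
  000100001111010
^ 001010110010000
-----------------
  001110111101010
Decimal: 2170 ^ 5520 = 7658



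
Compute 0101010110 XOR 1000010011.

XOR: 1 when bits differ
  0101010110
^ 1000010011
------------
  1101000101
Decimal: 342 ^ 531 = 837



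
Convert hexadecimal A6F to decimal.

Expand by place value (powers of 16):
Digit values: A = 10, F = 15
A6F = 10 × 16^2 + 6 × 16^1 + 15 × 16^0
= 10 × 256 + 6 × 16 + 15 × 1
= 2560 + 96 + 15
= 2671



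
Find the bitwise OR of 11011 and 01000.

OR: 1 when either bit is 1
  11011
| 01000
-------
  11011
Decimal: 27 | 8 = 27



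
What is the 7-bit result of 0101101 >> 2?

Original: 0101101 (decimal 45)
Shift right by 2 positions
Drop the 2 low bits; fill with zeros on the left
Result: 0001011 (decimal 11)
Equivalent: 45 >> 2 = 45 ÷ 2^2 = 11



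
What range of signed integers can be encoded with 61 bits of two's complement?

For 61-bit two's complement:
Minimum: -2^60 = -1152921504606846976
Maximum: 2^60 - 1 = 1152921504606846975



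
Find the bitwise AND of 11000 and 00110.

AND: 1 only when both bits are 1
  11000
& 00110
-------
  00000
Decimal: 24 & 6 = 0



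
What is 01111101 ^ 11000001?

XOR: 1 when bits differ
  01111101
^ 11000001
----------
  10111100
Decimal: 125 ^ 193 = 188



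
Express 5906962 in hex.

Using repeated division by 16 (digits 10–15 are A–F):
5906962 ÷ 16 = 369185 remainder 2
369185 ÷ 16 = 23074 remainder 1
23074 ÷ 16 = 1442 remainder 2
1442 ÷ 16 = 90 remainder 2
90 ÷ 16 = 5 remainder 10 (A)
5 ÷ 16 = 0 remainder 5
Reading remainders bottom to top: 5A2212



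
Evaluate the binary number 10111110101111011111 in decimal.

Sum of powers of 2 for each 1-bit:
2^0 + 2^1 + 2^2 + 2^3 + 2^4 + 2^6 + 2^7 + 2^8 + 2^9 + 2^11 + 2^13 + 2^14 + 2^15 + 2^16 + 2^17 + 2^19
= 1 + 2 + 4 + 8 + 16 + 64 + 128 + 256 + 512 + 2048 + 8192 + 16384 + 32768 + 65536 + 131072 + 524288
= 781279



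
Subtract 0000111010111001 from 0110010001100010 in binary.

Method 1 - Direct subtraction (column by column from the right: bit − bit − borrow-in; if negative, add 2 and borrow 1 from the next column):
borrow: 0011111101110010
        0110010001100010
-       0000111010111001
------------------------
        0101010110101001

Method 2 - Add two's complement:
Two's complement of 0000111010111001: invert → 1111000101000110, add 1 → 1111000101000111
  0110010001100010
+ 1111000101000111
------------------
 10101010110101001  (end carry out of the top bit = 1)
Discarding the end carry: 0101010110101001
Decimal check:
  0110010001100010 = 16384 + 8192 + 1024 + 64 + 32 + 2 = 25698
  0000111010111001 = 2048 + 1024 + 512 + 128 + 32 + 16 + 8 + 1 = 3769
  25698 - 3769 = 21929, and 0101010110101001 = 16384 + 4096 + 1024 + 256 + 128 + 32 + 8 + 1 = 21929 ✓



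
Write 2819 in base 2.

Using repeated division by 2:
2819 ÷ 2 = 1409 remainder 1
1409 ÷ 2 = 704 remainder 1
704 ÷ 2 = 352 remainder 0
352 ÷ 2 = 176 remainder 0
176 ÷ 2 = 88 remainder 0
88 ÷ 2 = 44 remainder 0
44 ÷ 2 = 22 remainder 0
22 ÷ 2 = 11 remainder 0
11 ÷ 2 = 5 remainder 1
5 ÷ 2 = 2 remainder 1
2 ÷ 2 = 1 remainder 0
1 ÷ 2 = 0 remainder 1
Reading remainders bottom to top: 101100000011



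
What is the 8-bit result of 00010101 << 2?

Original: 00010101 (decimal 21)
Shift left by 2 positions
Append 2 zeros on the right
Result: 01010100 (decimal 84)
Equivalent: 21 << 2 = 21 × 2^2 = 84



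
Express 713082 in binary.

Using repeated division by 2:
713082 ÷ 2 = 356541 remainder 0
356541 ÷ 2 = 178270 remainder 1
178270 ÷ 2 = 89135 remainder 0
89135 ÷ 2 = 44567 remainder 1
44567 ÷ 2 = 22283 remainder 1
22283 ÷ 2 = 11141 remainder 1
11141 ÷ 2 = 5570 remainder 1
5570 ÷ 2 = 2785 remainder 0
2785 ÷ 2 = 1392 remainder 1
1392 ÷ 2 = 696 remainder 0
696 ÷ 2 = 348 remainder 0
348 ÷ 2 = 174 remainder 0
174 ÷ 2 = 87 remainder 0
87 ÷ 2 = 43 remainder 1
43 ÷ 2 = 21 remainder 1
21 ÷ 2 = 10 remainder 1
10 ÷ 2 = 5 remainder 0
5 ÷ 2 = 2 remainder 1
2 ÷ 2 = 1 remainder 0
1 ÷ 2 = 0 remainder 1
Reading remainders bottom to top: 10101110000101111010



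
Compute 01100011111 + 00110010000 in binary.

Add column by column from the right: bit + bit + carry-in; write the sum mod 2, carry 1 when the sum is 2 or 3.
carry:  11000100000
        01100011111
+       00110010000
-------------------
       010010101111
(the carry out of the leftmost column, 0, becomes the leading bit)
Decimal check:
  01100011111 = 512 + 256 + 16 + 8 + 4 + 2 + 1 = 799
  00110010000 = 256 + 128 + 16 = 400
  799 + 400 = 1199, and 010010101111 = 1024 + 128 + 32 + 8 + 4 + 2 + 1 = 1199 ✓



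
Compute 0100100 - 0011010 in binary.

Method 1 - Direct subtraction (column by column from the right: bit − bit − borrow-in; if negative, add 2 and borrow 1 from the next column):
borrow: 0110100
        0100100
-       0011010
---------------
        0001010

Method 2 - Add two's complement:
Two's complement of 0011010: invert → 1100101, add 1 → 1100110
  0100100
+ 1100110
---------
 10001010  (end carry out of the top bit = 1)
Discarding the end carry: 0001010
Decimal check:
  0100100 = 32 + 4 = 36
  0011010 = 16 + 8 + 2 = 26
  36 - 26 = 10, and 0001010 = 8 + 2 = 10 ✓



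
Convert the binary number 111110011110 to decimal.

Sum of powers of 2 for each 1-bit:
2^1 + 2^2 + 2^3 + 2^4 + 2^7 + 2^8 + 2^9 + 2^10 + 2^11
= 2 + 4 + 8 + 16 + 128 + 256 + 512 + 1024 + 2048
= 3998



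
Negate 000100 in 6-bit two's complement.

Original: 000100
Step 1 - Invert all bits: 111011
Step 2 - Add 1: 111100
Verification: 000100 + 111100 = 1000000; discarding the end carry (carry out of the top bit) leaves the 6-bit value 000000, as required for x + (-x)



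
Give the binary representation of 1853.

Using repeated division by 2:
1853 ÷ 2 = 926 remainder 1
926 ÷ 2 = 463 remainder 0
463 ÷ 2 = 231 remainder 1
231 ÷ 2 = 115 remainder 1
115 ÷ 2 = 57 remainder 1
57 ÷ 2 = 28 remainder 1
28 ÷ 2 = 14 remainder 0
14 ÷ 2 = 7 remainder 0
7 ÷ 2 = 3 remainder 1
3 ÷ 2 = 1 remainder 1
1 ÷ 2 = 0 remainder 1
Reading remainders bottom to top: 11100111101



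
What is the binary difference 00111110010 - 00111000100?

Method 1 - Direct subtraction (column by column from the right: bit − bit − borrow-in; if negative, add 2 and borrow 1 from the next column):
borrow: 00000011000
        00111110010
-       00111000100
-------------------
        00000101110

Method 2 - Add two's complement:
Two's complement of 00111000100: invert → 11000111011, add 1 → 11000111100
  00111110010
+ 11000111100
-------------
 100000101110  (end carry out of the top bit = 1)
Discarding the end carry: 00000101110
Decimal check:
  00111110010 = 256 + 128 + 64 + 32 + 16 + 2 = 498
  00111000100 = 256 + 128 + 64 + 4 = 452
  498 - 452 = 46, and 00000101110 = 32 + 8 + 4 + 2 = 46 ✓



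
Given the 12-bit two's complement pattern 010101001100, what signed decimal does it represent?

Binary: 010101001100
Sign bit: 0 (non-negative)
Read directly as an unsigned value:
010101001100 = 1024 + 256 + 64 + 8 + 4 = 1356
Value: 1356



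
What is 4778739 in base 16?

Using repeated division by 16 (digits 10–15 are A–F):
4778739 ÷ 16 = 298671 remainder 3
298671 ÷ 16 = 18666 remainder 15 (F)
18666 ÷ 16 = 1166 remainder 10 (A)
1166 ÷ 16 = 72 remainder 14 (E)
72 ÷ 16 = 4 remainder 8
4 ÷ 16 = 0 remainder 4
Reading remainders bottom to top: 48EAF3



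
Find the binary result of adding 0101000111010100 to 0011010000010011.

Add column by column from the right: bit + bit + carry-in; write the sum mod 2, carry 1 when the sum is 2 or 3.
carry:  1110000000100000
        0101000111010100
+       0011010000010011
------------------------
       01000010111100111
(the carry out of the leftmost column, 0, becomes the leading bit)
Decimal check:
  0101000111010100 = 16384 + 4096 + 256 + 128 + 64 + 16 + 4 = 20948
  0011010000010011 = 8192 + 4096 + 1024 + 16 + 2 + 1 = 13331
  20948 + 13331 = 34279, and 01000010111100111 = 32768 + 1024 + 256 + 128 + 64 + 32 + 4 + 2 + 1 = 34279 ✓



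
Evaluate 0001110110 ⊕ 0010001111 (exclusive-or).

XOR: 1 when bits differ
  0001110110
^ 0010001111
------------
  0011111001
Decimal: 118 ^ 143 = 249



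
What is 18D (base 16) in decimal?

Expand by place value (powers of 16):
Digit values: D = 13
18D = 1 × 16^2 + 8 × 16^1 + 13 × 16^0
= 1 × 256 + 8 × 16 + 13 × 1
= 256 + 128 + 13
= 397



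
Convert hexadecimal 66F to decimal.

Expand by place value (powers of 16):
Digit values: F = 15
66F = 6 × 16^2 + 6 × 16^1 + 15 × 16^0
= 6 × 256 + 6 × 16 + 15 × 1
= 1536 + 96 + 15
= 1647



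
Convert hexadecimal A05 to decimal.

Expand by place value (powers of 16):
Digit values: A = 10
A05 = 10 × 16^2 + 0 × 16^1 + 5 × 16^0
= 10 × 256 + 0 × 16 + 5 × 1
= 2560 + 0 + 5
= 2565



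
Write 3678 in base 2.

Using repeated division by 2:
3678 ÷ 2 = 1839 remainder 0
1839 ÷ 2 = 919 remainder 1
919 ÷ 2 = 459 remainder 1
459 ÷ 2 = 229 remainder 1
229 ÷ 2 = 114 remainder 1
114 ÷ 2 = 57 remainder 0
57 ÷ 2 = 28 remainder 1
28 ÷ 2 = 14 remainder 0
14 ÷ 2 = 7 remainder 0
7 ÷ 2 = 3 remainder 1
3 ÷ 2 = 1 remainder 1
1 ÷ 2 = 0 remainder 1
Reading remainders bottom to top: 111001011110



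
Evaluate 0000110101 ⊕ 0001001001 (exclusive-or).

XOR: 1 when bits differ
  0000110101
^ 0001001001
------------
  0001111100
Decimal: 53 ^ 73 = 124



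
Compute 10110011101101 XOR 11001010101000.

XOR: 1 when bits differ
  10110011101101
^ 11001010101000
----------------
  01111001000101
Decimal: 11501 ^ 12968 = 7749



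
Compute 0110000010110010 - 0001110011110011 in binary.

Method 1 - Direct subtraction (column by column from the right: bit − bit − borrow-in; if negative, add 2 and borrow 1 from the next column):
borrow: 0011111111111110
        0110000010110010
-       0001110011110011
------------------------
        0100001110111111

Method 2 - Add two's complement:
Two's complement of 0001110011110011: invert → 1110001100001100, add 1 → 1110001100001101
  0110000010110010
+ 1110001100001101
------------------
 10100001110111111  (end carry out of the top bit = 1)
Discarding the end carry: 0100001110111111
Decimal check:
  0110000010110010 = 16384 + 8192 + 128 + 32 + 16 + 2 = 24754
  0001110011110011 = 4096 + 2048 + 1024 + 128 + 64 + 32 + 16 + 2 + 1 = 7411
  24754 - 7411 = 17343, and 0100001110111111 = 16384 + 512 + 256 + 128 + 32 + 16 + 8 + 4 + 2 + 1 = 17343 ✓



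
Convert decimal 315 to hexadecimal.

Using repeated division by 16 (digits 10–15 are A–F):
315 ÷ 16 = 19 remainder 11 (B)
19 ÷ 16 = 1 remainder 3
1 ÷ 16 = 0 remainder 1
Reading remainders bottom to top: 13B



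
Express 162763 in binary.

Using repeated division by 2:
162763 ÷ 2 = 81381 remainder 1
81381 ÷ 2 = 40690 remainder 1
40690 ÷ 2 = 20345 remainder 0
20345 ÷ 2 = 10172 remainder 1
10172 ÷ 2 = 5086 remainder 0
5086 ÷ 2 = 2543 remainder 0
2543 ÷ 2 = 1271 remainder 1
1271 ÷ 2 = 635 remainder 1
635 ÷ 2 = 317 remainder 1
317 ÷ 2 = 158 remainder 1
158 ÷ 2 = 79 remainder 0
79 ÷ 2 = 39 remainder 1
39 ÷ 2 = 19 remainder 1
19 ÷ 2 = 9 remainder 1
9 ÷ 2 = 4 remainder 1
4 ÷ 2 = 2 remainder 0
2 ÷ 2 = 1 remainder 0
1 ÷ 2 = 0 remainder 1
Reading remainders bottom to top: 100111101111001011



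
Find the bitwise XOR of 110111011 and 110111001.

XOR: 1 when bits differ
  110111011
^ 110111001
-----------
  000000010
Decimal: 443 ^ 441 = 2



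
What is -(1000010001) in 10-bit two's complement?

Original (sign bit 1, negative): 1000010001
Step 1 - Invert all bits: 0111101110
Step 2 - Add 1: 0111101111
Verification: 1000010001 + 0111101111 = 10000000000; discarding the end carry (carry out of the top bit) leaves the 10-bit value 0000000000, as required for x + (-x)



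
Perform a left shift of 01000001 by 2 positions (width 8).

Original: 01000001 (decimal 65)
Shift left by 2 positions
Append 2 zeros on the right and drop the 2 high bits that overflow the 8-bit width
Result: 00000100 (decimal 4)
Equivalent: 65 << 2 = 65 × 2^2 = 260, truncated to 8 bits = 4



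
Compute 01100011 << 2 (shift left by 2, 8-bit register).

Original: 01100011 (decimal 99)
Shift left by 2 positions
Append 2 zeros on the right and drop the 2 high bits that overflow the 8-bit width
Result: 10001100 (decimal 140)
Equivalent: 99 << 2 = 99 × 2^2 = 396, truncated to 8 bits = 140



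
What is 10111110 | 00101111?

OR: 1 when either bit is 1
  10111110
| 00101111
----------
  10111111
Decimal: 190 | 47 = 191



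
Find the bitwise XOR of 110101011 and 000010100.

XOR: 1 when bits differ
  110101011
^ 000010100
-----------
  110111111
Decimal: 427 ^ 20 = 447



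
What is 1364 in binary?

Using repeated division by 2:
1364 ÷ 2 = 682 remainder 0
682 ÷ 2 = 341 remainder 0
341 ÷ 2 = 170 remainder 1
170 ÷ 2 = 85 remainder 0
85 ÷ 2 = 42 remainder 1
42 ÷ 2 = 21 remainder 0
21 ÷ 2 = 10 remainder 1
10 ÷ 2 = 5 remainder 0
5 ÷ 2 = 2 remainder 1
2 ÷ 2 = 1 remainder 0
1 ÷ 2 = 0 remainder 1
Reading remainders bottom to top: 10101010100



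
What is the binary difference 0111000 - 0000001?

Method 1 - Direct subtraction (column by column from the right: bit − bit − borrow-in; if negative, add 2 and borrow 1 from the next column):
borrow: 0001110
        0111000
-       0000001
---------------
        0110111

Method 2 - Add two's complement:
Two's complement of 0000001: invert → 1111110, add 1 → 1111111
  0111000
+ 1111111
---------
 10110111  (end carry out of the top bit = 1)
Discarding the end carry: 0110111
Decimal check:
  0111000 = 32 + 16 + 8 = 56
  0000001 = 1
  56 - 1 = 55, and 0110111 = 32 + 16 + 4 + 2 + 1 = 55 ✓



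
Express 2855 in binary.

Using repeated division by 2:
2855 ÷ 2 = 1427 remainder 1
1427 ÷ 2 = 713 remainder 1
713 ÷ 2 = 356 remainder 1
356 ÷ 2 = 178 remainder 0
178 ÷ 2 = 89 remainder 0
89 ÷ 2 = 44 remainder 1
44 ÷ 2 = 22 remainder 0
22 ÷ 2 = 11 remainder 0
11 ÷ 2 = 5 remainder 1
5 ÷ 2 = 2 remainder 1
2 ÷ 2 = 1 remainder 0
1 ÷ 2 = 0 remainder 1
Reading remainders bottom to top: 101100100111



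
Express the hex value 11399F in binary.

Convert each hex digit to 4 bits:
  1 = 0001
  1 = 0001
  3 = 0011
  9 = 1001
  9 = 1001
  F = 1111
Concatenate: 000100010011100110011111



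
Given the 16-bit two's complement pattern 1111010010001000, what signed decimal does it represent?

Binary: 1111010010001000
Sign bit: 1 (negative)
Invert: 0000101101110111
Add 1:  0000101101111000
Magnitude: 0000101101111000 = 2048 + 512 + 256 + 64 + 32 + 16 + 8 = 2936
Value: -2936



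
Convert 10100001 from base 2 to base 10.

Sum of powers of 2 for each 1-bit:
2^0 + 2^5 + 2^7
= 1 + 32 + 128
= 161



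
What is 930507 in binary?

Using repeated division by 2:
930507 ÷ 2 = 465253 remainder 1
465253 ÷ 2 = 232626 remainder 1
232626 ÷ 2 = 116313 remainder 0
116313 ÷ 2 = 58156 remainder 1
58156 ÷ 2 = 29078 remainder 0
29078 ÷ 2 = 14539 remainder 0
14539 ÷ 2 = 7269 remainder 1
7269 ÷ 2 = 3634 remainder 1
3634 ÷ 2 = 1817 remainder 0
1817 ÷ 2 = 908 remainder 1
908 ÷ 2 = 454 remainder 0
454 ÷ 2 = 227 remainder 0
227 ÷ 2 = 113 remainder 1
113 ÷ 2 = 56 remainder 1
56 ÷ 2 = 28 remainder 0
28 ÷ 2 = 14 remainder 0
14 ÷ 2 = 7 remainder 0
7 ÷ 2 = 3 remainder 1
3 ÷ 2 = 1 remainder 1
1 ÷ 2 = 0 remainder 1
Reading remainders bottom to top: 11100011001011001011



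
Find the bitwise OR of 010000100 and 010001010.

OR: 1 when either bit is 1
  010000100
| 010001010
-----------
  010001110
Decimal: 132 | 138 = 142



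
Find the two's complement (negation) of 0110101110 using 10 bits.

Original: 0110101110
Step 1 - Invert all bits: 1001010001
Step 2 - Add 1: 1001010010
Verification: 0110101110 + 1001010010 = 10000000000; discarding the end carry (carry out of the top bit) leaves the 10-bit value 0000000000, as required for x + (-x)

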